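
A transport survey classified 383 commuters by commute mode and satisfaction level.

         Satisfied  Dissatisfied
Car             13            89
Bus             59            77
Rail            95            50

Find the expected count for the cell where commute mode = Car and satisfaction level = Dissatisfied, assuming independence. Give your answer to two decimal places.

Row total (Car) = 102; column total (Dissatisfied) = 216; grand total N = 383.
Expected count = (row total × column total) / N = 102 × 216 / 383 = 57.52.

57.52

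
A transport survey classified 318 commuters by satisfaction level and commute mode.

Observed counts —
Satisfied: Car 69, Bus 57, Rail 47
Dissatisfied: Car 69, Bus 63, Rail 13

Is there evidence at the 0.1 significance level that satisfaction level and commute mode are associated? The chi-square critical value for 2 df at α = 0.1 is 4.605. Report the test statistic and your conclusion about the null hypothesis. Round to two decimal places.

Row totals: 173, 145. Column totals: 138, 120, 60. Grand total N = 318.
Expected counts (row total × column total / N):
  Satisfied, Car: 173×138/318 = 75.075
  Satisfied, Bus: 173×120/318 = 65.283
  Satisfied, Rail: 173×60/318 = 32.642
  Dissatisfied, Car: 145×138/318 = 62.925
  Dissatisfied, Bus: 145×120/318 = 54.717
  Dissatisfied, Rail: 145×60/318 = 27.358
Contributions (O − E)²/E:
  (69 − 75.075)²/75.075 = 0.4916
  (57 − 65.283)²/65.283 = 1.0509
  (47 − 32.642)²/32.642 = 6.3155
  (69 − 62.925)²/62.925 = 0.5865
  (63 − 54.717)²/54.717 = 1.2539
  (13 − 27.358)²/27.358 = 7.5354
χ² = 0.4916 + 1.0509 + 6.3155 + 0.5865 + 1.2539 + 7.5354 = 17.23
df = (2−1)(3−1) = 2. Since 17.23 > 4.605, reject the null hypothesis of independence at α = 0.1.

17.23; reject H₀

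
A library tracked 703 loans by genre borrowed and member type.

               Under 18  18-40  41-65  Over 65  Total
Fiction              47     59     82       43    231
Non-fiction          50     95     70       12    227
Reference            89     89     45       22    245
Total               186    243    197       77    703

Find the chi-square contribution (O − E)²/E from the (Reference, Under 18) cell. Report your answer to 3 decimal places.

9.018

Row total (Reference) = 245; column total (Under 18) = 186; N = 703.
Expected count E = 245 × 186 / 703 = 64.8222.
Contribution = (O − E)²/E = (89 − 64.8222)² / 64.8222 = 9.018.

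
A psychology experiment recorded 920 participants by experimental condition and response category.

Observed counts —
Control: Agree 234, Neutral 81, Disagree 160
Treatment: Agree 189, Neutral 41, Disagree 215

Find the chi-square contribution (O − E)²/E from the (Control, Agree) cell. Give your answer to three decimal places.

1.115

Row total (Control) = 475; column total (Agree) = 423; N = 920.
Expected count E = 475 × 423 / 920 = 218.3967.
Contribution = (O − E)²/E = (234 − 218.3967)² / 218.3967 = 1.115.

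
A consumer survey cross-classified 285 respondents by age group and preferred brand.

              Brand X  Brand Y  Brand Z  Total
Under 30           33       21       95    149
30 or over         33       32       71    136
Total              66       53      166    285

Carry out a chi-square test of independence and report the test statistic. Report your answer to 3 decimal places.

Grand total N = 285.
Expected counts (row total × column total / N):
  Under 30, Brand X: 149×66/285 = 34.5053
  Under 30, Brand Y: 149×53/285 = 27.7088
  Under 30, Brand Z: 149×166/285 = 86.7860
  30 or over, Brand X: 136×66/285 = 31.4947
  30 or over, Brand Y: 136×53/285 = 25.2912
  30 or over, Brand Z: 136×166/285 = 79.2140
Contributions (O − E)²/E:
  (33 − 34.5053)²/34.5053 = 0.0657
  (21 − 27.7088)²/27.7088 = 1.6243
  (95 − 86.7860)²/86.7860 = 0.7774
  (33 − 31.4947)²/31.4947 = 0.0719
  (32 − 25.2912)²/25.2912 = 1.7796
  (71 − 79.2140)²/79.2140 = 0.8517
χ² = 0.0657 + 1.6243 + 0.7774 + 0.0719 + 1.7796 + 0.8517 = 5.171

5.171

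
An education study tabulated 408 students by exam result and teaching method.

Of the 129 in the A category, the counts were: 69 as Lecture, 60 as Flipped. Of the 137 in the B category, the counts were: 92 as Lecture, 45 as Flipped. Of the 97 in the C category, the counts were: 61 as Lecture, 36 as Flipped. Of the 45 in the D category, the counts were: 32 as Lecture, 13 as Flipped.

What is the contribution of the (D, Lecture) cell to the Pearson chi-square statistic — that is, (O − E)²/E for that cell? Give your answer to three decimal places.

0.567

Row total (D) = 45; column total (Lecture) = 254; N = 408.
Expected count E = 45 × 254 / 408 = 28.0147.
Contribution = (O − E)²/E = (32 − 28.0147)² / 28.0147 = 0.567.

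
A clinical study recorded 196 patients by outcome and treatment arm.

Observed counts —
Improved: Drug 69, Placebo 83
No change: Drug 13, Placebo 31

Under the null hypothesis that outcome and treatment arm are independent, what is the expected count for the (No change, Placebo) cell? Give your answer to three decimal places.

25.592

Row total (No change) = 44; column total (Placebo) = 114; grand total N = 196.
Expected count = (row total × column total) / N = 44 × 114 / 196 = 25.592.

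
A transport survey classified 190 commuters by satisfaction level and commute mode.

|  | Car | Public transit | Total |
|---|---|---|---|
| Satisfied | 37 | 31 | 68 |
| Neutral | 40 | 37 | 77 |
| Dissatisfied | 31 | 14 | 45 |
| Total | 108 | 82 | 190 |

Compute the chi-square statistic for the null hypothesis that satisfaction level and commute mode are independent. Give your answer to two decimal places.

Grand total N = 190.
Expected counts (row total × column total / N):
  Satisfied, Car: 68×108/190 = 38.653
  Satisfied, Public transit: 68×82/190 = 29.347
  Neutral, Car: 77×108/190 = 43.768
  Neutral, Public transit: 77×82/190 = 33.232
  Dissatisfied, Car: 45×108/190 = 25.579
  Dissatisfied, Public transit: 45×82/190 = 19.421
Contributions (O − E)²/E:
  (37 − 38.653)²/38.653 = 0.0707
  (31 − 29.347)²/29.347 = 0.0931
  (40 − 43.768)²/43.768 = 0.3244
  (37 − 33.232)²/33.232 = 0.4272
  (31 − 25.579)²/25.579 = 1.1489
  (14 − 19.421)²/19.421 = 1.5132
χ² = 0.0707 + 0.0931 + 0.3244 + 0.4272 + 1.1489 + 1.5132 = 3.58

3.58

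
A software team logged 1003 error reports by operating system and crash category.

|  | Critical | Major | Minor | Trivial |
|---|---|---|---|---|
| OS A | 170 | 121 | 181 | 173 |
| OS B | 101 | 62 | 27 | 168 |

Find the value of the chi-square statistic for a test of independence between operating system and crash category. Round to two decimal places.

Row totals: 645, 358. Column totals: 271, 183, 208, 341. Grand total N = 1003.
Expected counts (row total × column total / N):
  OS A, Critical: 645×271/1003 = 174.272
  OS A, Major: 645×183/1003 = 117.682
  OS A, Minor: 645×208/1003 = 133.759
  OS A, Trivial: 645×341/1003 = 219.287
  OS B, Critical: 358×271/1003 = 96.728
  OS B, Major: 358×183/1003 = 65.318
  OS B, Minor: 358×208/1003 = 74.241
  OS B, Trivial: 358×341/1003 = 121.713
Contributions (O − E)²/E:
  (170 − 174.272)²/174.272 = 0.1047
  (121 − 117.682)²/117.682 = 0.0935
  (181 − 133.759)²/133.759 = 16.6846
  (173 − 219.287)²/219.287 = 9.7702
  (101 − 96.728)²/96.728 = 0.1887
  (62 − 65.318)²/65.318 = 0.1685
  (27 − 74.241)²/74.241 = 30.0604
  (168 − 121.713)²/121.713 = 17.6028
χ² = 0.1047 + 0.0935 + 16.6846 + 9.7702 + 0.1887 + 0.1685 + 30.0604 + 17.6028 = 74.67

74.67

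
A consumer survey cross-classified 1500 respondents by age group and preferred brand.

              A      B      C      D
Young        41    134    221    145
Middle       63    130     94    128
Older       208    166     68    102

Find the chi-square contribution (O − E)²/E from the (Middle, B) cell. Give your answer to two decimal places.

1.02

Row total (Middle) = 415; column total (B) = 430; N = 1500.
Expected count E = 415 × 430 / 1500 = 118.967.
Contribution = (O − E)²/E = (130 − 118.967)² / 118.967 = 1.02.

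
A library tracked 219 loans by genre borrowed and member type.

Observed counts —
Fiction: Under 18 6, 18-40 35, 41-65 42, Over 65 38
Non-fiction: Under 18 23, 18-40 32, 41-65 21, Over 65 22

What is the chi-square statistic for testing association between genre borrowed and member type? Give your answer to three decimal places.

Row totals: 121, 98. Column totals: 29, 67, 63, 60. Grand total N = 219.
Expected counts (row total × column total / N):
  Fiction, Under 18: 121×29/219 = 16.0228
  Fiction, 18-40: 121×67/219 = 37.0183
  Fiction, 41-65: 121×63/219 = 34.8082
  Fiction, Over 65: 121×60/219 = 33.1507
  Non-fiction, Under 18: 98×29/219 = 12.9772
  Non-fiction, 18-40: 98×67/219 = 29.9817
  Non-fiction, 41-65: 98×63/219 = 28.1918
  Non-fiction, Over 65: 98×60/219 = 26.8493
Contributions (O − E)²/E:
  (6 − 16.0228)²/16.0228 = 6.2696
  (35 − 37.0183)²/37.0183 = 0.1100
  (42 − 34.8082)²/34.8082 = 1.4859
  (38 − 33.1507)²/33.1507 = 0.7094
  (23 − 12.9772)²/12.9772 = 7.7410
  (32 − 29.9817)²/29.9817 = 0.1359
  (21 − 28.1918)²/28.1918 = 1.8346
  (22 − 26.8493)²/26.8493 = 0.8758
χ² = 6.2696 + 0.1100 + 1.4859 + 0.7094 + 7.7410 + 0.1359 + 1.8346 + 0.8758 = 19.162

19.162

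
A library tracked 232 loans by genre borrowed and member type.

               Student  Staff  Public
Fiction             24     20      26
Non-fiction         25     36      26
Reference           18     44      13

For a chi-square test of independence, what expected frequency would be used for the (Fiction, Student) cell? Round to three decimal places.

20.216

Row total (Fiction) = 70; column total (Student) = 67; grand total N = 232.
Expected count = (row total × column total) / N = 70 × 67 / 232 = 20.216.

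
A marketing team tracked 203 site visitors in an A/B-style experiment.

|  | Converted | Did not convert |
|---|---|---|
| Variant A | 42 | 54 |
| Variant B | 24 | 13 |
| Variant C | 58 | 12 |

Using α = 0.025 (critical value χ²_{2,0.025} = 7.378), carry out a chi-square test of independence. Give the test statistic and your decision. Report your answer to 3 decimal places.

Row totals: 96, 37, 70. Column totals: 124, 79. Grand total N = 203.
Expected counts (row total × column total / N):
  Variant A, Converted: 96×124/203 = 58.6404
  Variant A, Did not convert: 96×79/203 = 37.3596
  Variant B, Converted: 37×124/203 = 22.6010
  Variant B, Did not convert: 37×79/203 = 14.3990
  Variant C, Converted: 70×124/203 = 42.7586
  Variant C, Did not convert: 70×79/203 = 27.2414
Contributions (O − E)²/E:
  (42 − 58.6404)²/58.6404 = 4.7221
  (54 − 37.3596)²/37.3596 = 7.4118
  (24 − 22.6010)²/22.6010 = 0.0866
  (13 − 14.3990)²/14.3990 = 0.1359
  (58 − 42.7586)²/42.7586 = 5.4328
  (12 − 27.2414)²/27.2414 = 8.5275
χ² = 4.7221 + 7.4118 + 0.0866 + 0.1359 + 5.4328 + 8.5275 = 26.317
df = (3−1)(2−1) = 2. Since 26.317 > 7.378, reject the null hypothesis of independence at α = 0.025.

26.317; reject H₀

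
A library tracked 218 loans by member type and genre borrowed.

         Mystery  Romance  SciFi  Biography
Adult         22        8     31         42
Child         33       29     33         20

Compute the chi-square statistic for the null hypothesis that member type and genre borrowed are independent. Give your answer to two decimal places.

Row totals: 103, 115. Column totals: 55, 37, 64, 62. Grand total N = 218.
Expected counts (row total × column total / N):
  Adult, Mystery: 103×55/218 = 25.986
  Adult, Romance: 103×37/218 = 17.482
  Adult, SciFi: 103×64/218 = 30.239
  Adult, Biography: 103×62/218 = 29.294
  Child, Mystery: 115×55/218 = 29.014
  Child, Romance: 115×37/218 = 19.518
  Child, SciFi: 115×64/218 = 33.761
  Child, Biography: 115×62/218 = 32.706
Contributions (O − E)²/E:
  (22 − 25.986)²/25.986 = 0.6114
  (8 − 17.482)²/17.482 = 5.1429
  (31 − 30.239)²/30.239 = 0.0192
  (42 − 29.294)²/29.294 = 5.5111
  (33 − 29.014)²/29.014 = 0.5476
  (29 − 19.518)²/19.518 = 4.6064
  (33 − 33.761)²/33.761 = 0.0172
  (20 − 32.706)²/32.706 = 4.9362
χ² = 0.6114 + 5.1429 + 0.0192 + 5.5111 + 0.5476 + 4.6064 + 0.0172 + 4.9362 = 21.39

21.39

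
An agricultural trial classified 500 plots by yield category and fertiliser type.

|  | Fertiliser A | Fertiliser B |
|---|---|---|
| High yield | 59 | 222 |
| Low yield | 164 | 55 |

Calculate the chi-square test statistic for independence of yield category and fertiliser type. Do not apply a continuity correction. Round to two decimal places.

144.66

Row totals: 281, 219. Column totals: 223, 277. Grand total N = 500.
Expected counts (row total × column total / N):
  High yield, Fertiliser A: 281×223/500 = 125.326
  High yield, Fertiliser B: 281×277/500 = 155.674
  Low yield, Fertiliser A: 219×223/500 = 97.674
  Low yield, Fertiliser B: 219×277/500 = 121.326
Contributions (O − E)²/E:
  (59 − 125.326)²/125.326 = 35.1016
  (222 − 155.674)²/155.674 = 28.2587
  (164 − 97.674)²/97.674 = 45.0390
  (55 − 121.326)²/121.326 = 36.2588
χ² = 35.1016 + 28.2587 + 45.0390 + 36.2588 = 144.66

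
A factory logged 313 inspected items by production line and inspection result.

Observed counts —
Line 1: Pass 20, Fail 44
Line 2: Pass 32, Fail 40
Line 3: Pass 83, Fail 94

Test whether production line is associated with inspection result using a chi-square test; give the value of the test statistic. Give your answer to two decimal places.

Row totals: 64, 72, 177. Column totals: 135, 178. Grand total N = 313.
Expected counts (row total × column total / N):
  Line 1, Pass: 64×135/313 = 27.6038
  Line 1, Fail: 64×178/313 = 36.3962
  Line 2, Pass: 72×135/313 = 31.0543
  Line 2, Fail: 72×178/313 = 40.9457
  Line 3, Pass: 177×135/313 = 76.3419
  Line 3, Fail: 177×178/313 = 100.6581
Contributions (O − E)²/E:
  (20 − 27.6038)²/27.6038 = 2.0946
  (44 − 36.3962)²/36.3962 = 1.5886
  (32 − 31.0543)²/31.0543 = 0.0288
  (40 − 40.9457)²/40.9457 = 0.0218
  (83 − 76.3419)²/76.3419 = 0.5807
  (94 − 100.6581)²/100.6581 = 0.4404
χ² = 2.0946 + 1.5886 + 0.0288 + 0.0218 + 0.5807 + 0.4404 = 4.75

4.75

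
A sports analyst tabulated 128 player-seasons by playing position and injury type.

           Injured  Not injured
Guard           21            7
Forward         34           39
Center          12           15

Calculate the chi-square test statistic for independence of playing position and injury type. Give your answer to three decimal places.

Row totals: 28, 73, 27. Column totals: 67, 61. Grand total N = 128.
Expected counts (row total × column total / N):
  Guard, Injured: 28×67/128 = 14.6562
  Guard, Not injured: 28×61/128 = 13.3438
  Forward, Injured: 73×67/128 = 38.2109
  Forward, Not injured: 73×61/128 = 34.7891
  Center, Injured: 27×67/128 = 14.1328
  Center, Not injured: 27×61/128 = 12.8672
Contributions (O − E)²/E:
  (21 − 14.6562)²/14.6562 = 2.7459
  (7 − 13.3438)²/13.3438 = 3.0159
  (34 − 38.2109)²/38.2109 = 0.4640
  (39 − 34.7891)²/34.7891 = 0.5097
  (12 − 14.1328)²/14.1328 = 0.3219
  (15 − 12.8672)²/12.8672 = 0.3535
χ² = 2.7459 + 3.0159 + 0.4640 + 0.5097 + 0.3219 + 0.3535 = 7.411

7.411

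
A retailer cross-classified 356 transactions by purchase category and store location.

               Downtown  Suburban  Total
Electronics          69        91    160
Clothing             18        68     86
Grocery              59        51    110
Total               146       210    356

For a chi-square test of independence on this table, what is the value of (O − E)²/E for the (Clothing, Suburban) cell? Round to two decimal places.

Row total (Clothing) = 86; column total (Suburban) = 210; N = 356.
Expected count E = 86 × 210 / 356 = 50.730.
Contribution = (O − E)²/E = (68 − 50.730)² / 50.730 = 5.88.

5.88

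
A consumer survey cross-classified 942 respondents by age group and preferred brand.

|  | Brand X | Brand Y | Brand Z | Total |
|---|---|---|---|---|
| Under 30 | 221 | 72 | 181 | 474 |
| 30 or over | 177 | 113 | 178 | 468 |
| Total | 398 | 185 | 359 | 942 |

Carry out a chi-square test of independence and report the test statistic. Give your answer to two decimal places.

13.94

Grand total N = 942.
Expected counts (row total × column total / N):
  Under 30, Brand X: 474×398/942 = 200.268
  Under 30, Brand Y: 474×185/942 = 93.089
  Under 30, Brand Z: 474×359/942 = 180.643
  30 or over, Brand X: 468×398/942 = 197.732
  30 or over, Brand Y: 468×185/942 = 91.911
  30 or over, Brand Z: 468×359/942 = 178.357
Contributions (O − E)²/E:
  (221 − 200.268)²/200.268 = 2.1462
  (72 − 93.089)²/93.089 = 4.7776
  (181 − 180.643)²/180.643 = 0.0007
  (177 − 197.732)²/197.732 = 2.1737
  (113 − 91.911)²/91.911 = 4.8389
  (178 − 178.357)²/178.357 = 0.0007
χ² = 2.1462 + 4.7776 + 0.0007 + 2.1737 + 4.8389 + 0.0007 = 13.94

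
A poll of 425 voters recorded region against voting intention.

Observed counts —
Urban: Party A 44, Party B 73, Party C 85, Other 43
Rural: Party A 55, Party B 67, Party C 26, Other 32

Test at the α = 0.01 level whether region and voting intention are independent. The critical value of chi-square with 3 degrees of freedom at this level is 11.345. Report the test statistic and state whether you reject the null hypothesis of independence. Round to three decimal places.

Row totals: 245, 180. Column totals: 99, 140, 111, 75. Grand total N = 425.
Expected counts (row total × column total / N):
  Urban, Party A: 245×99/425 = 57.0706
  Urban, Party B: 245×140/425 = 80.7059
  Urban, Party C: 245×111/425 = 63.9882
  Urban, Other: 245×75/425 = 43.2353
  Rural, Party A: 180×99/425 = 41.9294
  Rural, Party B: 180×140/425 = 59.2941
  Rural, Party C: 180×111/425 = 47.0118
  Rural, Other: 180×75/425 = 31.7647
Contributions (O − E)²/E:
  (44 − 57.0706)²/57.0706 = 2.9935
  (73 − 80.7059)²/80.7059 = 0.7358
  (85 − 63.9882)²/63.9882 = 6.8996
  (43 − 43.2353)²/43.2353 = 0.0013
  (55 − 41.9294)²/41.9294 = 4.0745
  (67 − 59.2941)²/59.2941 = 1.0015
  (26 − 47.0118)²/47.0118 = 9.3912
  (32 − 31.7647)²/31.7647 = 0.0017
χ² = 2.9935 + 0.7358 + 6.8996 + 0.0013 + 4.0745 + 1.0015 + 9.3912 + 0.0017 = 25.099
df = (2−1)(4−1) = 3. Since 25.099 > 11.345, reject the null hypothesis of independence at α = 0.01.

25.099; reject H₀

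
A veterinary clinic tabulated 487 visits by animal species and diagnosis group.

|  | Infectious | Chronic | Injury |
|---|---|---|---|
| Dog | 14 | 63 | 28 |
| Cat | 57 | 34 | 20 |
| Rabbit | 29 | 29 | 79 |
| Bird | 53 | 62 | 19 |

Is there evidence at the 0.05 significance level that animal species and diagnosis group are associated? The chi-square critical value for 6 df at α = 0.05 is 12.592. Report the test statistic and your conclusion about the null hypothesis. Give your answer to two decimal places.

Row totals: 105, 111, 137, 134. Column totals: 153, 188, 146. Grand total N = 487.
Expected counts (row total × column total / N):
  Dog, Infectious: 105×153/487 = 32.98768
  Dog, Chronic: 105×188/487 = 40.53388
  Dog, Injury: 105×146/487 = 31.47844
  Cat, Infectious: 111×153/487 = 34.87269
  Cat, Chronic: 111×188/487 = 42.85010
  Cat, Injury: 111×146/487 = 33.27721
  Rabbit, Infectious: 137×153/487 = 43.04107
  Rabbit, Chronic: 137×188/487 = 52.88706
  Rabbit, Injury: 137×146/487 = 41.07187
  Bird, Infectious: 134×153/487 = 42.09856
  Bird, Chronic: 134×188/487 = 51.72895
  Bird, Injury: 134×146/487 = 40.17248
Contributions (O − E)²/E:
  (14 − 32.98768)²/32.98768 = 10.9293
  (63 − 40.53388)²/40.53388 = 12.4520
  (28 − 31.47844)²/31.47844 = 0.3844
  (57 − 34.87269)²/34.87269 = 14.0402
  (34 − 42.85010)²/42.85010 = 1.8279
  (20 − 33.27721)²/33.27721 = 5.2974
  (29 − 43.04107)²/43.04107 = 4.5805
  (29 − 52.88706)²/52.88706 = 10.7889
  (79 − 41.07187)²/41.07187 = 35.0250
  (53 − 42.09856)²/42.09856 = 2.8229
  (62 − 51.72895)²/51.72895 = 2.0394
  (19 − 40.17248)²/40.17248 = 11.1587
χ² = 10.9293 + 12.4520 + 0.3844 + 14.0402 + 1.8279 + 5.2974 + 4.5805 + 10.7889 + 35.0250 + 2.8229 + 2.0394 + 11.1587 = 111.35
df = (4−1)(3−1) = 6. Since 111.35 > 12.592, reject the null hypothesis of independence at α = 0.05.

111.35; reject H₀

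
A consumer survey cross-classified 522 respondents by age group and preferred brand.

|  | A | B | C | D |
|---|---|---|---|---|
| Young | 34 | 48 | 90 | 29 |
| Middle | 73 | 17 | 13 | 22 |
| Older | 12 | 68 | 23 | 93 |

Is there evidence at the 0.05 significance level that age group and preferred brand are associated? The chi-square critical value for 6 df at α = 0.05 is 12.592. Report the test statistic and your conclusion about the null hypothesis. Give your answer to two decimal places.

213.01; reject H₀

Row totals: 201, 125, 196. Column totals: 119, 133, 126, 144. Grand total N = 522.
Expected counts (row total × column total / N):
  Young, A: 201×119/522 = 45.8218
  Young, B: 201×133/522 = 51.2126
  Young, C: 201×126/522 = 48.5172
  Young, D: 201×144/522 = 55.4483
  Middle, A: 125×119/522 = 28.4962
  Middle, B: 125×133/522 = 31.8487
  Middle, C: 125×126/522 = 30.1724
  Middle, D: 125×144/522 = 34.4828
  Older, A: 196×119/522 = 44.6820
  Older, B: 196×133/522 = 49.9387
  Older, C: 196×126/522 = 47.3103
  Older, D: 196×144/522 = 54.0690
Contributions (O − E)²/E:
  (34 − 45.8218)²/45.8218 = 3.0500
  (48 − 51.2126)²/51.2126 = 0.2015
  (90 − 48.5172)²/48.5172 = 35.4683
  (29 − 55.4483)²/55.4483 = 12.6156
  (73 − 28.4962)²/28.4962 = 69.5036
  (17 − 31.8487)²/31.8487 = 6.9229
  (13 − 30.1724)²/30.1724 = 9.7735
  (22 − 34.4828)²/34.4828 = 4.5188
  (12 − 44.6820)²/44.6820 = 23.9048
  (68 − 49.9387)²/49.9387 = 6.5322
  (23 − 47.3103)²/47.3103 = 12.4918
  (93 − 54.0690)²/54.0690 = 28.0313
χ² = 3.0500 + 0.2015 + 35.4683 + 12.6156 + 69.5036 + 6.9229 + 9.7735 + 4.5188 + 23.9048 + 6.5322 + 12.4918 + 28.0313 = 213.01
df = (3−1)(4−1) = 6. Since 213.01 > 12.592, reject the null hypothesis of independence at α = 0.05.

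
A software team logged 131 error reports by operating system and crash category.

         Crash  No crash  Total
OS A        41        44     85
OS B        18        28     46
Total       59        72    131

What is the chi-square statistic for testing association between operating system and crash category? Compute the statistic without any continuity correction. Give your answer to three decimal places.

Grand total N = 131.
Expected counts (row total × column total / N):
  OS A, Crash: 85×59/131 = 38.2824
  OS A, No crash: 85×72/131 = 46.7176
  OS B, Crash: 46×59/131 = 20.7176
  OS B, No crash: 46×72/131 = 25.2824
Contributions (O − E)²/E:
  (41 − 38.2824)²/38.2824 = 0.1929
  (44 − 46.7176)²/46.7176 = 0.1581
  (18 − 20.7176)²/20.7176 = 0.3565
  (28 − 25.2824)²/25.2824 = 0.2921
χ² = 0.1929 + 0.1581 + 0.3565 + 0.2921 = 1.000

1.000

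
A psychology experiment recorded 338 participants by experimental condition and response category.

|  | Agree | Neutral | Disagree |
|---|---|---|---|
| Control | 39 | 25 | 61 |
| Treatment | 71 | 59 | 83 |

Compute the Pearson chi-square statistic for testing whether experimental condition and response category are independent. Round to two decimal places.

3.78

Row totals: 125, 213. Column totals: 110, 84, 144. Grand total N = 338.
Expected counts (row total × column total / N):
  Control, Agree: 125×110/338 = 40.680
  Control, Neutral: 125×84/338 = 31.065
  Control, Disagree: 125×144/338 = 53.254
  Treatment, Agree: 213×110/338 = 69.320
  Treatment, Neutral: 213×84/338 = 52.935
  Treatment, Disagree: 213×144/338 = 90.746
Contributions (O − E)²/E:
  (39 − 40.680)²/40.680 = 0.0694
  (25 − 31.065)²/31.065 = 1.1841
  (61 − 53.254)²/53.254 = 1.1267
  (71 − 69.320)²/69.320 = 0.0407
  (59 − 52.935)²/52.935 = 0.6949
  (83 − 90.746)²/90.746 = 0.6612
χ² = 0.0694 + 1.1841 + 1.1267 + 0.0407 + 0.6949 + 0.6612 = 3.78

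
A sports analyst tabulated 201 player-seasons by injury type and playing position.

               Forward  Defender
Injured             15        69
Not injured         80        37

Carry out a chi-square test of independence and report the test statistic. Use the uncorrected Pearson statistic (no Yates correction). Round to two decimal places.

Row totals: 84, 117. Column totals: 95, 106. Grand total N = 201.
Expected counts (row total × column total / N):
  Injured, Forward: 84×95/201 = 39.7015
  Injured, Defender: 84×106/201 = 44.2985
  Not injured, Forward: 117×95/201 = 55.2985
  Not injured, Defender: 117×106/201 = 61.7015
Contributions (O − E)²/E:
  (15 − 39.7015)²/39.7015 = 15.3688
  (69 − 44.2985)²/44.2985 = 13.7739
  (80 − 55.2985)²/55.2985 = 11.0340
  (37 − 61.7015)²/61.7015 = 9.8890
χ² = 15.3688 + 13.7739 + 11.0340 + 9.8890 = 50.07

50.07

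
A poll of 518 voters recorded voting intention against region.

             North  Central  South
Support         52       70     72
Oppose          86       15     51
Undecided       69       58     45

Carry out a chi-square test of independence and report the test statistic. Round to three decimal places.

47.065

Row totals: 194, 152, 172. Column totals: 207, 143, 168. Grand total N = 518.
Expected counts (row total × column total / N):
  Support, North: 194×207/518 = 77.5251
  Support, Central: 194×143/518 = 53.5560
  Support, South: 194×168/518 = 62.9189
  Oppose, North: 152×207/518 = 60.7413
  Oppose, Central: 152×143/518 = 41.9614
  Oppose, South: 152×168/518 = 49.2973
  Undecided, North: 172×207/518 = 68.7336
  Undecided, Central: 172×143/518 = 47.4826
  Undecided, South: 172×168/518 = 55.7838
Contributions (O − E)²/E:
  (52 − 77.5251)²/77.5251 = 8.4041
  (70 − 53.5560)²/53.5560 = 5.0490
  (72 − 62.9189)²/62.9189 = 1.3107
  (86 − 60.7413)²/60.7413 = 10.5036
  (15 − 41.9614)²/41.9614 = 17.3235
  (51 − 49.2973)²/49.2973 = 0.0588
  (69 − 68.7336)²/68.7336 = 0.0010
  (58 − 47.4826)²/47.4826 = 2.3296
  (45 − 55.7838)²/55.7838 = 2.0847
χ² = 8.4041 + 5.0490 + 1.3107 + 10.5036 + 17.3235 + 0.0588 + 0.0010 + 2.3296 + 2.0847 = 47.065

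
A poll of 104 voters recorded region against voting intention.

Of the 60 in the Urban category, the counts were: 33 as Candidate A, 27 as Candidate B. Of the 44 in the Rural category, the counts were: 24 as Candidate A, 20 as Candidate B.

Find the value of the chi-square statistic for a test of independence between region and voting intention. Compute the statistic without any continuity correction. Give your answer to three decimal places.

Row totals: 60, 44. Column totals: 57, 47. Grand total N = 104.
Expected counts (row total × column total / N):
  Urban, Candidate A: 60×57/104 = 32.8846
  Urban, Candidate B: 60×47/104 = 27.1154
  Rural, Candidate A: 44×57/104 = 24.1154
  Rural, Candidate B: 44×47/104 = 19.8846
Contributions (O − E)²/E:
  (33 − 32.8846)²/32.8846 = 0.0004
  (27 − 27.1154)²/27.1154 = 0.0005
  (24 − 24.1154)²/24.1154 = 0.0006
  (20 − 19.8846)²/19.8846 = 0.0007
χ² = 0.0004 + 0.0005 + 0.0006 + 0.0007 = 0.002

0.002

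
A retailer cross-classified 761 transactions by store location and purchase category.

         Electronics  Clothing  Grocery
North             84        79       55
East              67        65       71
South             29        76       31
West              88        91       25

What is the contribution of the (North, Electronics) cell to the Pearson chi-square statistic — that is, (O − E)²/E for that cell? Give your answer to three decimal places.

0.680

Row total (North) = 218; column total (Electronics) = 268; N = 761.
Expected count E = 218 × 268 / 761 = 76.77267.
Contribution = (O − E)²/E = (84 − 76.77267)² / 76.77267 = 0.680.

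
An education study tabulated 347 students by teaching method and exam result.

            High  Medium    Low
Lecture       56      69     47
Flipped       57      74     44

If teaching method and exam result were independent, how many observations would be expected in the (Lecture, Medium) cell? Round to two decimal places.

70.88

Row total (Lecture) = 172; column total (Medium) = 143; grand total N = 347.
Expected count = (row total × column total) / N = 172 × 143 / 347 = 70.88.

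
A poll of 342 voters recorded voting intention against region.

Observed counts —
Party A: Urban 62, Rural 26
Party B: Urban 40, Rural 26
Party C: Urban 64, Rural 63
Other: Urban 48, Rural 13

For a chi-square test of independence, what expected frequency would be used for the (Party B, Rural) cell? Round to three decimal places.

Row total (Party B) = 66; column total (Rural) = 128; grand total N = 342.
Expected count = (row total × column total) / N = 66 × 128 / 342 = 24.702.

24.702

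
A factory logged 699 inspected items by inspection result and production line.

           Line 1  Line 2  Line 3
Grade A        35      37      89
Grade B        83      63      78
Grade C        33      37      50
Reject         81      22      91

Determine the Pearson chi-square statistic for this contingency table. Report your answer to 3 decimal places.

39.674

Row totals: 161, 224, 120, 194. Column totals: 232, 159, 308. Grand total N = 699.
Expected counts (row total × column total / N):
  Grade A, Line 1: 161×232/699 = 53.4363
  Grade A, Line 2: 161×159/699 = 36.6223
  Grade A, Line 3: 161×308/699 = 70.9413
  Grade B, Line 1: 224×232/699 = 74.3462
  Grade B, Line 2: 224×159/699 = 50.9528
  Grade B, Line 3: 224×308/699 = 98.7010
  Grade C, Line 1: 120×232/699 = 39.8283
  Grade C, Line 2: 120×159/699 = 27.2961
  Grade C, Line 3: 120×308/699 = 52.8755
  Reject, Line 1: 194×232/699 = 64.3891
  Reject, Line 2: 194×159/699 = 44.1288
  Reject, Line 3: 194×308/699 = 85.4821
Contributions (O − E)²/E:
  (35 − 53.4363)²/53.4363 = 6.3608
  (37 − 36.6223)²/36.6223 = 0.0039
  (89 − 70.9413)²/70.9413 = 4.5970
  (83 − 74.3462)²/74.3462 = 1.0073
  (63 − 50.9528)²/50.9528 = 2.8484
  (78 − 98.7010)²/98.7010 = 4.3417
  (33 − 39.8283)²/39.8283 = 1.1707
  (37 − 27.2961)²/27.2961 = 3.4498
  (50 − 52.8755)²/52.8755 = 0.1564
  (81 − 64.3891)²/64.3891 = 4.2852
  (22 − 44.1288)²/44.1288 = 11.0967
  (91 − 85.4821)²/85.4821 = 0.3562
χ² = 6.3608 + 0.0039 + 4.5970 + 1.0073 + 2.8484 + 4.3417 + 1.1707 + 3.4498 + 0.1564 + 4.2852 + 11.0967 + 0.3562 = 39.674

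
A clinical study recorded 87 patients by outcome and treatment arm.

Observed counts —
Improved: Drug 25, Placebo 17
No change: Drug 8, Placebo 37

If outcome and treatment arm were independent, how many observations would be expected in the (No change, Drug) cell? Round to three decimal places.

Row total (No change) = 45; column total (Drug) = 33; grand total N = 87.
Expected count = (row total × column total) / N = 45 × 33 / 87 = 17.069.

17.069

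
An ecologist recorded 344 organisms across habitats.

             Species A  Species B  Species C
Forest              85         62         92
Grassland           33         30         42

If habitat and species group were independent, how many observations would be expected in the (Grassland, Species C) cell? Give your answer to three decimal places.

Row total (Grassland) = 105; column total (Species C) = 134; grand total N = 344.
Expected count = (row total × column total) / N = 105 × 134 / 344 = 40.901.

40.901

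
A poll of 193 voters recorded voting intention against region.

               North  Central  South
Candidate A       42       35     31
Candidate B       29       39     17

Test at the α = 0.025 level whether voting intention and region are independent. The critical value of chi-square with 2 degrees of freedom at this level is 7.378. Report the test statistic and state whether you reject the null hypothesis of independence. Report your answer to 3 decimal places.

3.996; fail to reject H₀

Row totals: 108, 85. Column totals: 71, 74, 48. Grand total N = 193.
Expected counts (row total × column total / N):
  Candidate A, North: 108×71/193 = 39.7306
  Candidate A, Central: 108×74/193 = 41.4093
  Candidate A, South: 108×48/193 = 26.8601
  Candidate B, North: 85×71/193 = 31.2694
  Candidate B, Central: 85×74/193 = 32.5907
  Candidate B, South: 85×48/193 = 21.1399
Contributions (O − E)²/E:
  (42 − 39.7306)²/39.7306 = 0.1296
  (35 − 41.4093)²/41.4093 = 0.9920
  (31 − 26.8601)²/26.8601 = 0.6381
  (29 − 31.2694)²/31.2694 = 0.1647
  (39 − 32.5907)²/32.5907 = 1.2605
  (17 − 21.1399)²/21.1399 = 0.8107
χ² = 0.1296 + 0.9920 + 0.6381 + 0.1647 + 1.2605 + 0.8107 = 3.996
df = (2−1)(3−1) = 2. Since 3.996 < 7.378, fail to reject the null hypothesis of independence at α = 0.025.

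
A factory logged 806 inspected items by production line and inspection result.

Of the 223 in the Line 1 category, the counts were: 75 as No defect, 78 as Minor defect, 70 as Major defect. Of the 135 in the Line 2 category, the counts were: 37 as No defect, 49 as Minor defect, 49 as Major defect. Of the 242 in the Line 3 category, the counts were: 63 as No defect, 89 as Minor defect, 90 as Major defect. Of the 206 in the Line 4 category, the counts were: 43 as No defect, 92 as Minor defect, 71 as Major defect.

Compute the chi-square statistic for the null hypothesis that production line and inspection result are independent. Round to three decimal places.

Row totals: 223, 135, 242, 206. Column totals: 218, 308, 280. Grand total N = 806.
Expected counts (row total × column total / N):
  Line 1, No defect: 223×218/806 = 60.3151
  Line 1, Minor defect: 223×308/806 = 85.2159
  Line 1, Major defect: 223×280/806 = 77.4690
  Line 2, No defect: 135×218/806 = 36.5136
  Line 2, Minor defect: 135×308/806 = 51.5881
  Line 2, Major defect: 135×280/806 = 46.8983
  Line 3, No defect: 242×218/806 = 65.4541
  Line 3, Minor defect: 242×308/806 = 92.4764
  Line 3, Major defect: 242×280/806 = 84.0695
  Line 4, No defect: 206×218/806 = 55.7171
  Line 4, Minor defect: 206×308/806 = 78.7196
  Line 4, Major defect: 206×280/806 = 71.5633
Contributions (O − E)²/E:
  (75 − 60.3151)²/60.3151 = 3.5753
  (78 − 85.2159)²/85.2159 = 0.6110
  (70 − 77.4690)²/77.4690 = 0.7201
  (37 − 36.5136)²/36.5136 = 0.0065
  (49 − 51.5881)²/51.5881 = 0.1298
  (49 − 46.8983)²/46.8983 = 0.0942
  (63 − 65.4541)²/65.4541 = 0.0920
  (89 − 92.4764)²/92.4764 = 0.1307
  (90 − 84.0695)²/84.0695 = 0.4184
  (43 − 55.7171)²/55.7171 = 2.9026
  (92 − 78.7196)²/78.7196 = 2.2405
  (71 − 71.5633)²/71.5633 = 0.0044
χ² = 3.5753 + 0.6110 + 0.7201 + 0.0065 + 0.1298 + 0.0942 + 0.0920 + 0.1307 + 0.4184 + 2.9026 + 2.2405 + 0.0044 = 10.926

10.926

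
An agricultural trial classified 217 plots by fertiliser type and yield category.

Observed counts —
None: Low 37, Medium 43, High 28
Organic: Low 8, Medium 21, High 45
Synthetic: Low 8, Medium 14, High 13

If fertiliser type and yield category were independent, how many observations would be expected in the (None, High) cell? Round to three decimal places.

Row total (None) = 108; column total (High) = 86; grand total N = 217.
Expected count = (row total × column total) / N = 108 × 86 / 217 = 42.802.

42.802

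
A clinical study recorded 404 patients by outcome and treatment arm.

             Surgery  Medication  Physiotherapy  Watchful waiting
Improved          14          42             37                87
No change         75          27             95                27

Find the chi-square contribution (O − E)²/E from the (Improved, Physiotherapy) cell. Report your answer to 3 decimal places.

8.089

Row total (Improved) = 180; column total (Physiotherapy) = 132; N = 404.
Expected count E = 180 × 132 / 404 = 58.81188.
Contribution = (O − E)²/E = (37 − 58.81188)² / 58.81188 = 8.089.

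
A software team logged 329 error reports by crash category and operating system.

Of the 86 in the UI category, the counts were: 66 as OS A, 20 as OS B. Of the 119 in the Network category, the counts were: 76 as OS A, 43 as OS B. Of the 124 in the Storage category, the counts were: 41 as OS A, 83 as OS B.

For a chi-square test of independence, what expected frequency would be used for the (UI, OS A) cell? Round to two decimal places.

47.84

Row total (UI) = 86; column total (OS A) = 183; grand total N = 329.
Expected count = (row total × column total) / N = 86 × 183 / 329 = 47.84.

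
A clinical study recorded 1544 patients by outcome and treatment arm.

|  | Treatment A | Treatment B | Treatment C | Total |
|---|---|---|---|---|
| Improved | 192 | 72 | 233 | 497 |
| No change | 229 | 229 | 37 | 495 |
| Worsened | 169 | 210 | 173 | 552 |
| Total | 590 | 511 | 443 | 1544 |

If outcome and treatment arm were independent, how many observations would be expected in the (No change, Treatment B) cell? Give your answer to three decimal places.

Row total (No change) = 495; column total (Treatment B) = 511; grand total N = 1544.
Expected count = (row total × column total) / N = 495 × 511 / 1544 = 163.824.

163.824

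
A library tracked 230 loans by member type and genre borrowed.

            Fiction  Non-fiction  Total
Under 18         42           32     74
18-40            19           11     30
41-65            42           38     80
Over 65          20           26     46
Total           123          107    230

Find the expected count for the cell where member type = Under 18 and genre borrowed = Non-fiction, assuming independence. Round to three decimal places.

34.426

Row total (Under 18) = 74; column total (Non-fiction) = 107; grand total N = 230.
Expected count = (row total × column total) / N = 74 × 107 / 230 = 34.426.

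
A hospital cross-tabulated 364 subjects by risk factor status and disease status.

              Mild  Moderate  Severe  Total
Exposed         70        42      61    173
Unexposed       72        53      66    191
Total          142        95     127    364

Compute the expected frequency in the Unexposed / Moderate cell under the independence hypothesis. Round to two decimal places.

Row total (Unexposed) = 191; column total (Moderate) = 95; grand total N = 364.
Expected count = (row total × column total) / N = 191 × 95 / 364 = 49.85.

49.85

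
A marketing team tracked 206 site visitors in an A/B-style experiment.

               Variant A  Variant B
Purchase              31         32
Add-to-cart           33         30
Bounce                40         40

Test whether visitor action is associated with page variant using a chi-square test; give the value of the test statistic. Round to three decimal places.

Row totals: 63, 63, 80. Column totals: 104, 102. Grand total N = 206.
Expected counts (row total × column total / N):
  Purchase, Variant A: 63×104/206 = 31.8058
  Purchase, Variant B: 63×102/206 = 31.1942
  Add-to-cart, Variant A: 63×104/206 = 31.8058
  Add-to-cart, Variant B: 63×102/206 = 31.1942
  Bounce, Variant A: 80×104/206 = 40.3883
  Bounce, Variant B: 80×102/206 = 39.6117
Contributions (O − E)²/E:
  (31 − 31.8058)²/31.8058 = 0.0204
  (32 − 31.1942)²/31.1942 = 0.0208
  (33 − 31.8058)²/31.8058 = 0.0448
  (30 − 31.1942)²/31.1942 = 0.0457
  (40 − 40.3883)²/40.3883 = 0.0037
  (40 − 39.6117)²/39.6117 = 0.0038
χ² = 0.0204 + 0.0208 + 0.0448 + 0.0457 + 0.0037 + 0.0038 = 0.139

0.139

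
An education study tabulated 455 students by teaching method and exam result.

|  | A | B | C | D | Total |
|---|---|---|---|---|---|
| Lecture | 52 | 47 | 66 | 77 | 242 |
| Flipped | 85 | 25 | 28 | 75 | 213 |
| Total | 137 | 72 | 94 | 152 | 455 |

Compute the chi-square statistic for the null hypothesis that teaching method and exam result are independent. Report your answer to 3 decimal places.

Grand total N = 455.
Expected counts (row total × column total / N):
  Lecture, A: 242×137/455 = 72.8659
  Lecture, B: 242×72/455 = 38.2945
  Lecture, C: 242×94/455 = 49.9956
  Lecture, D: 242×152/455 = 80.8440
  Flipped, A: 213×137/455 = 64.1341
  Flipped, B: 213×72/455 = 33.7055
  Flipped, C: 213×94/455 = 44.0044
  Flipped, D: 213×152/455 = 71.1560
Contributions (O − E)²/E:
  (52 − 72.8659)²/72.8659 = 5.9752
  (47 − 38.2945)²/38.2945 = 1.9790
  (66 − 49.9956)²/49.9956 = 5.1233
  (77 − 80.8440)²/80.8440 = 0.1828
  (85 − 64.1341)²/64.1341 = 6.7887
  (25 − 33.7055)²/33.7055 = 2.2485
  (28 − 44.0044)²/44.0044 = 5.8208
  (75 − 71.1560)²/71.1560 = 0.2077
χ² = 5.9752 + 1.9790 + 5.1233 + 0.1828 + 6.7887 + 2.2485 + 5.8208 + 0.2077 = 28.326

28.326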